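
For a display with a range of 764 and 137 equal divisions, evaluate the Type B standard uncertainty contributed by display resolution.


resolution = range / divisions
resolution = 764 / 137 = 5.5766423
u_res = resolution / (2*sqrt(3))
u_res = 5.5766423 / 3.4641016
u_res = 1.6098

1.6098


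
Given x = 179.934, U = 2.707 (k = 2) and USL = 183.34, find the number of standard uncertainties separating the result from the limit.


u = U / k = 2.707 / 2 = 1.3535
margin = |USL - x| = |183.34 - 179.934| = 3.406
z = margin / u = 3.406 / 1.3535
z = 2.5164

2.5164


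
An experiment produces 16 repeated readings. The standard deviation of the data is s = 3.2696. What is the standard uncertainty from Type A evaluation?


u_A = s / sqrt(n)
u_A = 3.2696 / sqrt(16)
u_A = 3.2696 / 4
u_A = 0.8174

0.8174


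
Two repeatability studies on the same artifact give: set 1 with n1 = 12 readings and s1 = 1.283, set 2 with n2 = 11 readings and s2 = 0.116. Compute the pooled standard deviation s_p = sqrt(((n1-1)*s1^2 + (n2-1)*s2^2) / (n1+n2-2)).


s_p = sqrt(((n1-1)*s1^2 + (n2-1)*s2^2) / (n1+n2-2))
numerator = (12-1)*1.283^2 + (11-1)*0.116^2 = 18.106979 + 0.13456 = 18.241539
denominator = 12 + 11 - 2 = 21
s_p^2 = 18.241539 / 21 = 0.86864471
s_p = sqrt(0.86864471) = 0.9320

0.9320


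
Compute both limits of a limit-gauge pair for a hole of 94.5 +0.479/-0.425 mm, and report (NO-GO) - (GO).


GO = nominal - lower_tol (smallest hole = maximum material condition)
GO = 94.5 - 0.425 = 94.075
NO-GO = nominal + upper_tol (largest hole = least material condition)
NO-GO = 94.5 + 0.479 = 94.979
spread = NO-GO - GO = 94.979 - 94.075 = 0.9040

0.9040


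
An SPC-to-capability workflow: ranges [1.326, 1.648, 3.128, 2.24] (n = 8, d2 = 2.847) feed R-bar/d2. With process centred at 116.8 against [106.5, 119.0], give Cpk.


R_bar = (1.326 + 1.648 + 3.128 + 2.24) / 4 = 2.0855
sigma = R_bar / d2 = 2.0855 / 2.847 = 0.73252547
Cp = (USL - LSL)/(6*sigma) = (119.0 - 106.5)/(6*0.73252547) = 2.8440
Cpu = (119.0 - 116.8)/(3*0.73252547) = 1.0011
Cpl = (116.8 - 106.5)/(3*0.73252547) = 4.6870
Cpk = min(Cpu, Cpl) = 1.0011

1.0011


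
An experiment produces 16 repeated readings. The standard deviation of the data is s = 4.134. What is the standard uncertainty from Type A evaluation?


u_A = s / sqrt(n)
u_A = 4.134 / sqrt(16)
u_A = 4.134 / 4
u_A = 1.0335

1.0335


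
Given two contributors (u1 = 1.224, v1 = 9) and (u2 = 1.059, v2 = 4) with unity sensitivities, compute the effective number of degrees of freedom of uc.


uc = sqrt(u1^2 + u2^2) = sqrt(1.224^2 + 1.059^2) = 1.6185354
v_eff = uc^4 / (u1^4/v1 + u2^4/v2)
= 1.6185354^4 / (1.224^4/9 + 1.059^4/4)
= 6.862602 / 0.56382228
v_eff = 12.1716

12.1716


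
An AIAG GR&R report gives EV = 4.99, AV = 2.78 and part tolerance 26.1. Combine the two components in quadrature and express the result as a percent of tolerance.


GRR = sqrt(EV^2 + AV^2) = sqrt(4.99^2 + 2.78^2) = 5.7121362
%GRR = GRR / tol * 100 = 5.7121362 / 26.1 * 100
%GRR = 21.8856

21.8856


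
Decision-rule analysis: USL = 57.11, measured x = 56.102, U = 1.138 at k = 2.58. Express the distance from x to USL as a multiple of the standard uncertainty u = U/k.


u = U / k = 1.138 / 2.58 = 0.44108527
margin = |USL - x| = |57.11 - 56.102| = 1.008
z = margin / u = 1.008 / 0.44108527
z = 2.2853

2.2853


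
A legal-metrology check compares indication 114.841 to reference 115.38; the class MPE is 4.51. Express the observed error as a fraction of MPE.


e = indication - reference = 114.841 - 115.38 = -0.5390
|e| = 0.5390
ratio = |e| / MPE = 0.5390 / 4.51
ratio = 0.1195

0.1195


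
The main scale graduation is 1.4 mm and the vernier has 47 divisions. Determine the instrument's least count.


LC = MSD / n_div
= 1.4 / 47
= 0.0298

0.0298


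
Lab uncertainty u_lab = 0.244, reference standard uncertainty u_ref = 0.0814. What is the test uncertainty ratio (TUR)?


TUR = u_lab / u_ref
= 0.244 / 0.0814
= 2.9975

2.9975


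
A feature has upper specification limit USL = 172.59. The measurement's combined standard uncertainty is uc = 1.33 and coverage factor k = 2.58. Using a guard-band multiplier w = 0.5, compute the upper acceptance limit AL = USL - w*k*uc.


U = k * uc = 2.58 * 1.33 = 3.4314
guard band g = w * U = 0.5 * 3.4314 = 1.7157
AL = USL - g = 172.59 - 1.7157
AL = 170.8743

170.8743


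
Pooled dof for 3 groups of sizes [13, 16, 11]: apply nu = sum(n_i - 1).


nu = sum_i (n_i - 1)
nu = ((13 - 1) + (16 - 1) + (11 - 1))
nu = 12 + 15 + 10
nu = 37

37


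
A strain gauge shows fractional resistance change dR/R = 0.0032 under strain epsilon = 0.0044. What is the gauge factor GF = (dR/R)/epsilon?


GF = (dR/R) / epsilon
= 0.0032 / 0.0044
= 0.7273

0.7273


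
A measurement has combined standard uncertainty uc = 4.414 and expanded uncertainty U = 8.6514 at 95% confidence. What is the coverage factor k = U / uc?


k = U / uc
k = 8.6514 / 4.414
k = 1.96

1.96


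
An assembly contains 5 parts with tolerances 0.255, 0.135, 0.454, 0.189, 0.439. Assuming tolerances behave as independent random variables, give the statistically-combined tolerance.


RSS = sqrt(0.255^2 + 0.135^2 + 0.454^2 + 0.189^2 + 0.439^2)
= sqrt(0.517808)
= 0.7196

0.7196


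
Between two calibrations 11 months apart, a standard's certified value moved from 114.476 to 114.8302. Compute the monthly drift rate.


rate = (v2 - v1) / months
= (114.8302 - 114.476) / 11
= 0.3542 / 11
= 0.0322

0.0322


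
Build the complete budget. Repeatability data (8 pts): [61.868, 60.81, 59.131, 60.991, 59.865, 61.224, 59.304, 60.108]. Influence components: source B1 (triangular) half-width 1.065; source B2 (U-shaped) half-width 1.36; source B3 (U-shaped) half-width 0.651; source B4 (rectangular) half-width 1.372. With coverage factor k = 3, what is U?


mean = (61.868 + 60.81 + 59.131 + 60.991 + 59.865 + 61.224 + 59.304 + 60.108) / 8 = 60.412625
s = sqrt(sum((x - mean)^2)/(n-1)) = 0.96607985
u_A = s / sqrt(n) = 0.96607985 / sqrt(8) = 0.34156081
u_B1 = 1.065 / sqrt(6) = 0.43478443
u_B2 = 1.36 / sqrt(2) = 0.96166522
u_B3 = 0.651 / sqrt(2) = 0.46032651
u_B4 = 1.372 / sqrt(3) = 0.79212457
uc = sqrt(0.34156081^2 + 0.43478443^2 + 0.96166522^2 + 0.46032651^2 + 0.79212457^2) = 1.4387019
U = k * uc = 3 * 1.4387019
U = 4.3161

4.3161


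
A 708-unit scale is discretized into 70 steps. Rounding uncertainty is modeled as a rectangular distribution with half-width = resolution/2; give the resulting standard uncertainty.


resolution = range / divisions
resolution = 708 / 70 = 10.114286
u_res = resolution / (2*sqrt(3))
u_res = 10.114286 / 3.4641016
u_res = 2.9197

2.9197


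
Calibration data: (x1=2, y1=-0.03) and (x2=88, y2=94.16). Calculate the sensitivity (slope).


slope = (y2 - y1) / (x2 - x1)
= (94.16 - -0.03) / (88 - 2)
= 94.1900 / 86
= 1.0952

1.0952


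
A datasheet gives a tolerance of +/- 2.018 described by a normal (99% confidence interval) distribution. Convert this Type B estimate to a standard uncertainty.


u_B = half_width / 2.576
u_B = 2.018 / 2.576
u_B = 0.7834

0.7834


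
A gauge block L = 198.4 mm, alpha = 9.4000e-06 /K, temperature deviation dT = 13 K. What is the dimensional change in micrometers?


dL = L * alpha * dT
= 198.4 * 9.4000e-06 * 13
= 0.0242445 mm
dL_um = 0.0242445 * 1000 = 24.2445 um

24.2445


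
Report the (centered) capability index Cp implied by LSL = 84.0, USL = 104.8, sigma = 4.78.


Cp = (USL - LSL) / (6 * sigma)
= (104.8 - 84.0) / (6 * 4.78)
= 20.8000 / 28.6800
= 0.7252

0.7252


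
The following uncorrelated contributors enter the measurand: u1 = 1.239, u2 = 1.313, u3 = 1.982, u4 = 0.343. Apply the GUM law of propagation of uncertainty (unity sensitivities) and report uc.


uc = sqrt(1.239^2 + 1.313^2 + 1.982^2 + 0.343^2)
uc = sqrt(7.305063)
uc = 2.7028

2.7028


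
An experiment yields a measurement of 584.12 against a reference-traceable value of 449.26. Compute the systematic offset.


Systematic error = measured - true
= 584.12 - 449.26
= 134.8600

134.8600


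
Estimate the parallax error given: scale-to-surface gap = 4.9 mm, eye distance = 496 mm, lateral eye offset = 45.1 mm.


error = h * offset / d
= 4.9 * 45.1 / 496
= 0.4455

0.4455


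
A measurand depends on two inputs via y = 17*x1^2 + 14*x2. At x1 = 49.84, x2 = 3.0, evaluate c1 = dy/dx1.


y = 17*x1^2 + 14*x2
dy/dx1 = 2*17*x1
Evaluate at x1 = 49.84: c1 = 34 * 49.84
c1 = 1694.5600

1694.5600


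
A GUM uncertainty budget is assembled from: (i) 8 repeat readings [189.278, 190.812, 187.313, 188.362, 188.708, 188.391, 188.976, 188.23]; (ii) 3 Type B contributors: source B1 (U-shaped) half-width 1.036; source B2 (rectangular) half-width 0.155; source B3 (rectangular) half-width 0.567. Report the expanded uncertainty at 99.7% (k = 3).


mean = (189.278 + 190.812 + 187.313 + 188.362 + 188.708 + 188.391 + 188.976 + 188.23) / 8 = 188.75875
s = sqrt(sum((x - mean)^2)/(n-1)) = 1.0140195
u_A = s / sqrt(n) = 1.0140195 / sqrt(8) = 0.35851003
u_B1 = 1.036 / sqrt(2) = 0.73256263
u_B2 = 0.155 / sqrt(3) = 0.089489292
u_B3 = 0.567 / sqrt(3) = 0.3273576
uc = sqrt(0.35851003^2 + 0.73256263^2 + 0.089489292^2 + 0.3273576^2) = 0.88337352
U = k * uc = 3 * 0.88337352
U = 2.6501

2.6501


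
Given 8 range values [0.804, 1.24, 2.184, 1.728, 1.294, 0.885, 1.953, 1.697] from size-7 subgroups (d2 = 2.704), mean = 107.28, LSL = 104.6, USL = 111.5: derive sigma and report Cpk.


R_bar = (0.804 + 1.24 + 2.184 + 1.728 + 1.294 + 0.885 + 1.953 + 1.697) / 8 = 1.473125
sigma = R_bar / d2 = 1.473125 / 2.704 = 0.54479475
Cp = (USL - LSL)/(6*sigma) = (111.5 - 104.6)/(6*0.54479475) = 2.1109
Cpu = (111.5 - 107.28)/(3*0.54479475) = 2.5820
Cpl = (107.28 - 104.6)/(3*0.54479475) = 1.6398
Cpk = min(Cpu, Cpl) = 1.6398

1.6398


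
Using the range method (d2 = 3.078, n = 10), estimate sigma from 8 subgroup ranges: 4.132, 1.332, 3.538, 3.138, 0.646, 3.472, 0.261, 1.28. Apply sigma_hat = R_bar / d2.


R_bar = (4.132 + 1.332 + 3.538 + 3.138 + 0.646 + 3.472 + 0.261 + 1.28) / 8
R_bar = 17.799 / 8 = 2.224875
sigma_hat = R_bar / d2 = 2.224875 / 3.078 = 0.7228

0.7228


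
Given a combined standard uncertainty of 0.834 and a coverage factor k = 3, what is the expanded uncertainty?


U = k * uc
U = 3 * 0.834
U = 2.5020

2.5020


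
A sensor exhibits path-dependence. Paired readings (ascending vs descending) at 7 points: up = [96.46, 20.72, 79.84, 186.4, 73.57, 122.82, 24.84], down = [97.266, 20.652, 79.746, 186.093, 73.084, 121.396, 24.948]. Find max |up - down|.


|96.46 - 97.266| = 0.8060
|20.72 - 20.652| = 0.0680
|79.84 - 79.746| = 0.0940
|186.4 - 186.093| = 0.3070
|73.57 - 73.084| = 0.4860
|122.82 - 121.396| = 1.4240
|24.84 - 24.948| = 0.1080
hysteresis = max(diffs) = 1.4240

1.4240


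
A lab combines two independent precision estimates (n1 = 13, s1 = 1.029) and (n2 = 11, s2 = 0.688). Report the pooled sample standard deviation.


s_p = sqrt(((n1-1)*s1^2 + (n2-1)*s2^2) / (n1+n2-2))
numerator = (13-1)*1.029^2 + (11-1)*0.688^2 = 12.706092 + 4.73344 = 17.439532
denominator = 13 + 11 - 2 = 22
s_p^2 = 17.439532 / 22 = 0.792706
s_p = sqrt(0.792706) = 0.8903

0.8903


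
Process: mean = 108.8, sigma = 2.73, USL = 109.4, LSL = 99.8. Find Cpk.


Cpu = (USL - mean) / (3*sigma) = (109.4 - 108.8) / (3*2.73) = 0.0733
Cpl = (mean - LSL) / (3*sigma) = (108.8 - 99.8) / (3*2.73) = 1.0989
Cpk = min(Cpu, Cpl) = 0.0733

0.0733


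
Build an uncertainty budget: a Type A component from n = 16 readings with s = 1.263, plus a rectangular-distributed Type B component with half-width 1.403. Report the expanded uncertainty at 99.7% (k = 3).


u_A = s / sqrt(n) = 1.263 / sqrt(16) = 0.31575
u_B = half_width / sqrt(3) = 1.403 / sqrt(3) = 0.81002243
uc = sqrt(u_A^2 + u_B^2) = sqrt(0.31575^2 + 0.81002243^2) = 0.86938737
U = k * uc = 3 * 0.86938737
U = 2.6082

2.6082


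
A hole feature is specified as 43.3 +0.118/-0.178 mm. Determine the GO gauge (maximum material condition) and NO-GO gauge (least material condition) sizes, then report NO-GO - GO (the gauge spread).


GO = nominal - lower_tol (smallest hole = maximum material condition)
GO = 43.3 - 0.178 = 43.122
NO-GO = nominal + upper_tol (largest hole = least material condition)
NO-GO = 43.3 + 0.118 = 43.418
spread = NO-GO - GO = 43.418 - 43.122 = 0.2960

0.2960


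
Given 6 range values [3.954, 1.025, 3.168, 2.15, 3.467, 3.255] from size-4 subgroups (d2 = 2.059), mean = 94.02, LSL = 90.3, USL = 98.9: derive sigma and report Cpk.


R_bar = (3.954 + 1.025 + 3.168 + 2.15 + 3.467 + 3.255) / 6 = 2.8365
sigma = R_bar / d2 = 2.8365 / 2.059 = 1.3776105
Cp = (USL - LSL)/(6*sigma) = (98.9 - 90.3)/(6*1.3776105) = 1.0404
Cpu = (98.9 - 94.02)/(3*1.3776105) = 1.1808
Cpl = (94.02 - 90.3)/(3*1.3776105) = 0.9001
Cpk = min(Cpu, Cpl) = 0.9001

0.9001


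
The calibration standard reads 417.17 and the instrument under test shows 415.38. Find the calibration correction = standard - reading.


Correction = standard - reading
= 417.17 - 415.38
= 1.7900

1.7900


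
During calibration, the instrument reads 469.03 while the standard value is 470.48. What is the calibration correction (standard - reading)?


Correction = standard - reading
= 470.48 - 469.03
= 1.4500

1.4500


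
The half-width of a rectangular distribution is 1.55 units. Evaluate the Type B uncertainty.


u_B = half_width / sqrt(3)
u_B = 1.55 / 1.7320508
u_B = 0.8949

0.8949


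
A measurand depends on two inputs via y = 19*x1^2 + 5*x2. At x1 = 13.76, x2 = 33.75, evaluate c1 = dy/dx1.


y = 19*x1^2 + 5*x2
dy/dx1 = 2*19*x1
Evaluate at x1 = 13.76: c1 = 38 * 13.76
c1 = 522.8800

522.8800


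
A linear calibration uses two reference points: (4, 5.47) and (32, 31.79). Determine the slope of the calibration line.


slope = (y2 - y1) / (x2 - x1)
= (31.79 - 5.47) / (32 - 4)
= 26.3200 / 28
= 0.9400

0.9400


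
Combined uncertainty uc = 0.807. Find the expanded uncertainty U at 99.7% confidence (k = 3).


U = k * uc
U = 3 * 0.807
U = 2.4210

2.4210


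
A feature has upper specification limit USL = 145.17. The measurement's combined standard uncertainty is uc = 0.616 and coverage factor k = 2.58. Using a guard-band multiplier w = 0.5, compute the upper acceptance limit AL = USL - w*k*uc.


U = k * uc = 2.58 * 0.616 = 1.58928
guard band g = w * U = 0.5 * 1.58928 = 0.79464
AL = USL - g = 145.17 - 0.79464
AL = 144.3754

144.3754


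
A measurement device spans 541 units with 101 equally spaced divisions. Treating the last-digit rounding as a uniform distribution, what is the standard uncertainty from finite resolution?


resolution = range / divisions
resolution = 541 / 101 = 5.3564356
u_res = resolution / (2*sqrt(3))
u_res = 5.3564356 / 3.4641016
u_res = 1.5463

1.5463


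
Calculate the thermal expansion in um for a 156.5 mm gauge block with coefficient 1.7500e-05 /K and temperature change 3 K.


dL = L * alpha * dT
= 156.5 * 1.7500e-05 * 3
= 0.0082162 mm
dL_um = 0.0082162 * 1000 = 8.2162 um

8.2162


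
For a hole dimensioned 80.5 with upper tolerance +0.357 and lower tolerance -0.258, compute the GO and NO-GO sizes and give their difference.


GO = nominal - lower_tol (smallest hole = maximum material condition)
GO = 80.5 - 0.258 = 80.242
NO-GO = nominal + upper_tol (largest hole = least material condition)
NO-GO = 80.5 + 0.357 = 80.857
spread = NO-GO - GO = 80.857 - 80.242 = 0.6150

0.6150


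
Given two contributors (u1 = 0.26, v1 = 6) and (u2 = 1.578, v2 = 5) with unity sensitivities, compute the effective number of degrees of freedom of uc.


uc = sqrt(u1^2 + u2^2) = sqrt(0.26^2 + 1.578^2) = 1.5992761
v_eff = uc^4 / (u1^4/v1 + u2^4/v2)
= 1.5992761^4 / (0.26^4/6 + 1.578^4/5)
= 6.5417477 / 1.2408653
v_eff = 5.2719

5.2719


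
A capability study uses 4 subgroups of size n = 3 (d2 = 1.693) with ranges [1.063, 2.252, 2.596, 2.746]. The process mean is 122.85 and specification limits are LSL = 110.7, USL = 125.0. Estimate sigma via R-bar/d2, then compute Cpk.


R_bar = (1.063 + 2.252 + 2.596 + 2.746) / 4 = 2.16425
sigma = R_bar / d2 = 2.16425 / 1.693 = 1.278352
Cp = (USL - LSL)/(6*sigma) = (125.0 - 110.7)/(6*1.278352) = 1.8644
Cpu = (125.0 - 122.85)/(3*1.278352) = 0.5606
Cpl = (122.85 - 110.7)/(3*1.278352) = 3.1681
Cpk = min(Cpu, Cpl) = 0.5606

0.5606


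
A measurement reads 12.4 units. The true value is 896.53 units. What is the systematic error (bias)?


Systematic error = measured - true
= 12.4 - 896.53
= -884.1300

-884.1300


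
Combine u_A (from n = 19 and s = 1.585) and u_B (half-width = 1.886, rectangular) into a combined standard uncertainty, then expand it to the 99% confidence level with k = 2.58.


u_A = s / sqrt(n) = 1.585 / sqrt(19) = 0.36362394
u_B = half_width / sqrt(3) = 1.886 / sqrt(3) = 1.0888826
uc = sqrt(u_A^2 + u_B^2) = sqrt(0.36362394^2 + 1.0888826^2) = 1.1479929
U = k * uc = 2.58 * 1.1479929
U = 2.9618

2.9618


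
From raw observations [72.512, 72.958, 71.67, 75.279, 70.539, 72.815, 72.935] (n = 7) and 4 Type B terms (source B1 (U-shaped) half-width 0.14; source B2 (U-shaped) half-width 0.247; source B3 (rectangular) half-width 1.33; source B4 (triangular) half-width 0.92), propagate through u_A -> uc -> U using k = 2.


mean = (72.512 + 72.958 + 71.67 + 75.279 + 70.539 + 72.815 + 72.935) / 7 = 72.67257143
s = sqrt(sum((x - mean)^2)/(n-1)) = 1.4460955
u_A = s / sqrt(n) = 1.4460955 / sqrt(7) = 0.54657272
u_B1 = 0.14 / sqrt(2) = 0.098994949
u_B2 = 0.247 / sqrt(2) = 0.17465537
u_B3 = 1.33 / sqrt(3) = 0.76787586
u_B4 = 0.92 / sqrt(6) = 0.37558843
uc = sqrt(0.54657272^2 + 0.098994949^2 + 0.17465537^2 + 0.76787586^2 + 0.37558843^2) = 1.0342854
U = k * uc = 2 * 1.0342854
U = 2.0686

2.0686


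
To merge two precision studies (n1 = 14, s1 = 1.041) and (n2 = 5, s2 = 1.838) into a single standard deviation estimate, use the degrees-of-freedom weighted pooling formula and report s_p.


s_p = sqrt(((n1-1)*s1^2 + (n2-1)*s2^2) / (n1+n2-2))
numerator = (14-1)*1.041^2 + (5-1)*1.838^2 = 14.087853 + 13.512976 = 27.600829
denominator = 14 + 5 - 2 = 17
s_p^2 = 27.600829 / 17 = 1.6235782
s_p = sqrt(1.6235782) = 1.2742

1.2742


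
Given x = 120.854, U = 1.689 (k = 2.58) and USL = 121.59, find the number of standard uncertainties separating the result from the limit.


u = U / k = 1.689 / 2.58 = 0.65465116
margin = |USL - x| = |121.59 - 120.854| = 0.736
z = margin / u = 0.736 / 0.65465116
z = 1.1243

1.1243


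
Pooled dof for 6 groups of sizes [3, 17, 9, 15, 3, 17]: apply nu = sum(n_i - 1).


nu = sum_i (n_i - 1)
nu = ((3 - 1) + (17 - 1) + (9 - 1) + (15 - 1) + (3 - 1) + (17 - 1))
nu = 2 + 16 + 8 + 14 + 2 + 16
nu = 58

58


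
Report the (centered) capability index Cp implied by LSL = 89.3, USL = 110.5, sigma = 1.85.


Cp = (USL - LSL) / (6 * sigma)
= (110.5 - 89.3) / (6 * 1.85)
= 21.2000 / 11.1000
= 1.9099

1.9099


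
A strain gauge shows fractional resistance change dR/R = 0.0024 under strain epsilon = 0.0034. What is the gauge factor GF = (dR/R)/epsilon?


GF = (dR/R) / epsilon
= 0.0024 / 0.0034
= 0.7059

0.7059


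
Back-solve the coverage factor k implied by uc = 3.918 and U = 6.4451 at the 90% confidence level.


k = U / uc
k = 6.4451 / 3.918
k = 1.645

1.645


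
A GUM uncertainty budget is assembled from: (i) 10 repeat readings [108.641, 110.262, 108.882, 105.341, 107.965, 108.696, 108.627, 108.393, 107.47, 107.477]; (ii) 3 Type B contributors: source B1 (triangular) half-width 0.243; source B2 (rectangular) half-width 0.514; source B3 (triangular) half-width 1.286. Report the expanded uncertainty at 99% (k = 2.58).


mean = (108.641 + 110.262 + 108.882 + 105.341 + 107.965 + 108.696 + 108.627 + 108.393 + 107.47 + 107.477) / 10 = 108.1754
s = sqrt(sum((x - mean)^2)/(n-1)) = 1.2760933
u_A = s / sqrt(n) = 1.2760933 / sqrt(10) = 0.40353613
u_B1 = 0.243 / sqrt(6) = 0.099204335
u_B2 = 0.514 / sqrt(3) = 0.29675804
u_B3 = 1.286 / sqrt(6) = 0.5250073
uc = sqrt(0.40353613^2 + 0.099204335^2 + 0.29675804^2 + 0.5250073^2) = 0.7323803
U = k * uc = 2.58 * 0.7323803
U = 1.8895

1.8895


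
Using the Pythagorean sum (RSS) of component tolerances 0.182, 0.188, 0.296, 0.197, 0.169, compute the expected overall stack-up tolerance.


RSS = sqrt(0.182^2 + 0.188^2 + 0.296^2 + 0.197^2 + 0.169^2)
= sqrt(0.223454)
= 0.4727

0.4727


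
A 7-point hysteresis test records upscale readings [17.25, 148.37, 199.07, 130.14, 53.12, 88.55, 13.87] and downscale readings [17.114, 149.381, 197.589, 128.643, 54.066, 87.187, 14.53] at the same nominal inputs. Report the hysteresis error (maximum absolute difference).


|17.25 - 17.114| = 0.1360
|148.37 - 149.381| = 1.0110
|199.07 - 197.589| = 1.4810
|130.14 - 128.643| = 1.4970
|53.12 - 54.066| = 0.9460
|88.55 - 87.187| = 1.3630
|13.87 - 14.53| = 0.6600
hysteresis = max(diffs) = 1.4970

1.4970


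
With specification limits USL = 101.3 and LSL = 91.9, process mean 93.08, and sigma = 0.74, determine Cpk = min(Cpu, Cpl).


Cpu = (USL - mean) / (3*sigma) = (101.3 - 93.08) / (3*0.74) = 3.7027
Cpl = (mean - LSL) / (3*sigma) = (93.08 - 91.9) / (3*0.74) = 0.5315
Cpk = min(Cpu, Cpl) = 0.5315

0.5315


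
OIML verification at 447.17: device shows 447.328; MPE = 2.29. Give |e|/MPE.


e = indication - reference = 447.328 - 447.17 = 0.1580
|e| = 0.1580
ratio = |e| / MPE = 0.1580 / 2.29
ratio = 0.0690

0.0690


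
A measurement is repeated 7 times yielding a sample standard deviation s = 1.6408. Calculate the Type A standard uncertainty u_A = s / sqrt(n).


u_A = s / sqrt(n)
u_A = 1.6408 / sqrt(7)
u_A = 1.6408 / 2.6457513
u_A = 0.6202

0.6202


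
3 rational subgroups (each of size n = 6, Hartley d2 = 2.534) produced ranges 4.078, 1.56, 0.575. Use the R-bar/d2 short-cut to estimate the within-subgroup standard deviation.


R_bar = (4.078 + 1.56 + 0.575) / 3
R_bar = 6.213 / 3 = 2.071
sigma_hat = R_bar / d2 = 2.071 / 2.534 = 0.8173

0.8173


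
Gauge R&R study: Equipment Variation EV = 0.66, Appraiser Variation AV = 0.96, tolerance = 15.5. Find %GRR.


GRR = sqrt(EV^2 + AV^2) = sqrt(0.66^2 + 0.96^2) = 1.1649893
%GRR = GRR / tol * 100 = 1.1649893 / 15.5 * 100
%GRR = 7.5161

7.5161


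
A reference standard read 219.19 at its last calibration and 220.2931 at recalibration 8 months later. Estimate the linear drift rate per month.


rate = (v2 - v1) / months
= (220.2931 - 219.19) / 8
= 1.1031 / 8
= 0.1379

0.1379


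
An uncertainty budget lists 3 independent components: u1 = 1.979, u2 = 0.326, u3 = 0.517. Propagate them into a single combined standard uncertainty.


uc = sqrt(1.979^2 + 0.326^2 + 0.517^2)
uc = sqrt(4.290006)
uc = 2.0712

2.0712


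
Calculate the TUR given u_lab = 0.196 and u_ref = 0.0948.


TUR = u_lab / u_ref
= 0.196 / 0.0948
= 2.0675

2.0675


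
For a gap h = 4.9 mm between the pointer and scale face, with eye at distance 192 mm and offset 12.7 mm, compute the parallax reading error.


error = h * offset / d
= 4.9 * 12.7 / 192
= 0.3241

0.3241


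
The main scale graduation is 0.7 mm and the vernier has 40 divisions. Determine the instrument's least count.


LC = MSD / n_div
= 0.7 / 40
= 0.0175

0.0175


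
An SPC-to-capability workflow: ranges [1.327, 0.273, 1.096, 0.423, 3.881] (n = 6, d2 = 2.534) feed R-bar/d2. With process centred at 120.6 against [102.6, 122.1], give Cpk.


R_bar = (1.327 + 0.273 + 1.096 + 0.423 + 3.881) / 5 = 1.4
sigma = R_bar / d2 = 1.4 / 2.534 = 0.55248619
Cp = (USL - LSL)/(6*sigma) = (122.1 - 102.6)/(6*0.55248619) = 5.8825
Cpu = (122.1 - 120.6)/(3*0.55248619) = 0.9050
Cpl = (120.6 - 102.6)/(3*0.55248619) = 10.8600
Cpk = min(Cpu, Cpl) = 0.9050

0.9050


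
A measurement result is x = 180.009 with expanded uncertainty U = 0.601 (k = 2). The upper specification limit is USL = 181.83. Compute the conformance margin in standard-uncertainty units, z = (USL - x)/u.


u = U / k = 0.601 / 2 = 0.3005
margin = |USL - x| = |181.83 - 180.009| = 1.821
z = margin / u = 1.821 / 0.3005
z = 6.0599

6.0599


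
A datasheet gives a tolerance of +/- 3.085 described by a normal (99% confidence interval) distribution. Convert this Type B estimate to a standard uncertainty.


u_B = half_width / 2.576
u_B = 3.085 / 2.576
u_B = 1.1976

1.1976


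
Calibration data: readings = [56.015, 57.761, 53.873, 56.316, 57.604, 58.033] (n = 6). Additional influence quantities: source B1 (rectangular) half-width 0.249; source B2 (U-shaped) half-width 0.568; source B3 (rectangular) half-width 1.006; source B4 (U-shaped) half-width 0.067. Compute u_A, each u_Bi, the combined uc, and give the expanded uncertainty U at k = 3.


mean = (56.015 + 57.761 + 53.873 + 56.316 + 57.604 + 58.033) / 6 = 56.60033333
s = sqrt(sum((x - mean)^2)/(n-1)) = 1.5664505
u_A = s / sqrt(n) = 1.5664505 / sqrt(6) = 0.63950074
u_B1 = 0.249 / sqrt(3) = 0.14376022
u_B2 = 0.568 / sqrt(2) = 0.40163665
u_B3 = 1.006 / sqrt(3) = 0.58081437
u_B4 = 0.067 / sqrt(2) = 0.047376154
uc = sqrt(0.63950074^2 + 0.14376022^2 + 0.40163665^2 + 0.58081437^2 + 0.047376154^2) = 0.96463984
U = k * uc = 3 * 0.96463984
U = 2.8939

2.8939


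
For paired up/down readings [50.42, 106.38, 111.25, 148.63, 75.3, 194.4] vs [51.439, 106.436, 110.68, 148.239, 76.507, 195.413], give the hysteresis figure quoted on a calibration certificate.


|50.42 - 51.439| = 1.0190
|106.38 - 106.436| = 0.0560
|111.25 - 110.68| = 0.5700
|148.63 - 148.239| = 0.3910
|75.3 - 76.507| = 1.2070
|194.4 - 195.413| = 1.0130
hysteresis = max(diffs) = 1.2070

1.2070


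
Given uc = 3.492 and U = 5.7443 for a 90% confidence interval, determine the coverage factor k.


k = U / uc
k = 5.7443 / 3.492
k = 1.645

1.645


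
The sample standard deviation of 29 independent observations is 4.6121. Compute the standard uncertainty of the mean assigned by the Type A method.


u_A = s / sqrt(n)
u_A = 4.6121 / sqrt(29)
u_A = 4.6121 / 5.3851648
u_A = 0.8564

0.8564


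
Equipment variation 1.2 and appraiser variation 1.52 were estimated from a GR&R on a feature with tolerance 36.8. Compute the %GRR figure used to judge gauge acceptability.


GRR = sqrt(EV^2 + AV^2) = sqrt(1.2^2 + 1.52^2) = 1.9365949
%GRR = GRR / tol * 100 = 1.9365949 / 36.8 * 100
%GRR = 5.2625

5.2625


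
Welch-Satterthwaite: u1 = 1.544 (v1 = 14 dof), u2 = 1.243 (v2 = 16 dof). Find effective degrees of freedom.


uc = sqrt(u1^2 + u2^2) = sqrt(1.544^2 + 1.243^2) = 1.9821667
v_eff = uc^4 / (u1^4/v1 + u2^4/v2)
= 1.9821667^4 / (1.544^4/14 + 1.243^4/16)
= 15.436922 / 0.55513787
v_eff = 27.8074

27.8074


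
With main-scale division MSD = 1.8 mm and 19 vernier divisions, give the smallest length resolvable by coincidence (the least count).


LC = MSD / n_div
= 1.8 / 19
= 0.0947

0.0947


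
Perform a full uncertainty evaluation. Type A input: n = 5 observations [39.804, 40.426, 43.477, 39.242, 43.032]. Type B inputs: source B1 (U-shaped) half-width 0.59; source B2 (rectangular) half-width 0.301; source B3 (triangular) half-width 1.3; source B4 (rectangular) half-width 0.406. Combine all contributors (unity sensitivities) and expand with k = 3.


mean = (39.804 + 40.426 + 43.477 + 39.242 + 43.032) / 5 = 41.1962
s = sqrt(sum((x - mean)^2)/(n-1)) = 1.931485
u_A = s / sqrt(n) = 1.931485 / sqrt(5) = 0.86378635
u_B1 = 0.59 / sqrt(2) = 0.417193
u_B2 = 0.301 / sqrt(3) = 0.17378243
u_B3 = 1.3 / sqrt(6) = 0.53072278
u_B4 = 0.406 / sqrt(3) = 0.23440421
uc = sqrt(0.86378635^2 + 0.417193^2 + 0.17378243^2 + 0.53072278^2 + 0.23440421^2) = 1.1344555
U = k * uc = 3 * 1.1344555
U = 3.4034

3.4034


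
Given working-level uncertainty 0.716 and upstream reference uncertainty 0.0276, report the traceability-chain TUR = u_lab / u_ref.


TUR = u_lab / u_ref
= 0.716 / 0.0276
= 25.9420

25.9420


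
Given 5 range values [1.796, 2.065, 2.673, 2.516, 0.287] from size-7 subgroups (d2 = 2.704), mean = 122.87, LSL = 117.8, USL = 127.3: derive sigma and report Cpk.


R_bar = (1.796 + 2.065 + 2.673 + 2.516 + 0.287) / 5 = 1.8674
sigma = R_bar / d2 = 1.8674 / 2.704 = 0.69060651
Cp = (USL - LSL)/(6*sigma) = (127.3 - 117.8)/(6*0.69060651) = 2.2927
Cpu = (127.3 - 122.87)/(3*0.69060651) = 2.1382
Cpl = (122.87 - 117.8)/(3*0.69060651) = 2.4471
Cpk = min(Cpu, Cpl) = 2.1382

2.1382


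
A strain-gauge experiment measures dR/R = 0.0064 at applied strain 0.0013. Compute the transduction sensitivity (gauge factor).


GF = (dR/R) / epsilon
= 0.0064 / 0.0013
= 4.9231

4.9231


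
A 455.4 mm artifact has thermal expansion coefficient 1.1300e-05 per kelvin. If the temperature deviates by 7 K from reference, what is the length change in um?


dL = L * alpha * dT
= 455.4 * 1.1300e-05 * 7
= 0.0360221 mm
dL_um = 0.0360221 * 1000 = 36.0221 um

36.0221


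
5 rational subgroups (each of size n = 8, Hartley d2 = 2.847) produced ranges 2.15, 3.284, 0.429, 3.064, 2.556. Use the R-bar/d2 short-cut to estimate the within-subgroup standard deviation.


R_bar = (2.15 + 3.284 + 0.429 + 3.064 + 2.556) / 5
R_bar = 11.483 / 5 = 2.2966
sigma_hat = R_bar / d2 = 2.2966 / 2.847 = 0.8067

0.8067


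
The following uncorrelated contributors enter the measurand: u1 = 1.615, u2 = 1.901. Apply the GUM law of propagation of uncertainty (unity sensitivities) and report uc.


uc = sqrt(1.615^2 + 1.901^2)
uc = sqrt(6.222026)
uc = 2.4944

2.4944


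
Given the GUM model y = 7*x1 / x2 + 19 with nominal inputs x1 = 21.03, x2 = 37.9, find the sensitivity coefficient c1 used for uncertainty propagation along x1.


y = 7*x1 / x2 + 19
dy/dx1 = 7/x2
Evaluate at x2 = 37.9: c1 = 7 / 37.9
c1 = 0.1847

0.1847


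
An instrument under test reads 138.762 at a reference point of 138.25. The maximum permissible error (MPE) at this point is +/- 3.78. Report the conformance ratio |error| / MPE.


e = indication - reference = 138.762 - 138.25 = 0.5120
|e| = 0.5120
ratio = |e| / MPE = 0.5120 / 3.78
ratio = 0.1354

0.1354


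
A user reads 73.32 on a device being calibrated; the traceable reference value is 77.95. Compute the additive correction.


Correction = standard - reading
= 77.95 - 73.32
= 4.6300

4.6300


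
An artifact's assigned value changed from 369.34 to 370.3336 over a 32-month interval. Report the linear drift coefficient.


rate = (v2 - v1) / months
= (370.3336 - 369.34) / 32
= 0.9936 / 32
= 0.0311

0.0311


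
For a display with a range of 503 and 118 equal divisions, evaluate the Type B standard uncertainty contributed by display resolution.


resolution = range / divisions
resolution = 503 / 118 = 4.2627119
u_res = resolution / (2*sqrt(3))
u_res = 4.2627119 / 3.4641016
u_res = 1.2305

1.2305


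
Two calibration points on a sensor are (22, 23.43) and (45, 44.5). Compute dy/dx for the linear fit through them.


slope = (y2 - y1) / (x2 - x1)
= (44.5 - 23.43) / (45 - 22)
= 21.0700 / 23
= 0.9161

0.9161


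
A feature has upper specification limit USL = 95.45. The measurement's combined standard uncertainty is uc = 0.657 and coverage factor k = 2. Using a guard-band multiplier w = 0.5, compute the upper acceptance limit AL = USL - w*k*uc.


U = k * uc = 2 * 0.657 = 1.314
guard band g = w * U = 0.5 * 1.314 = 0.657
AL = USL - g = 95.45 - 0.657
AL = 94.7930

94.7930


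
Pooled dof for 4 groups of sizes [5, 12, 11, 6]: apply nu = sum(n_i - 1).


nu = sum_i (n_i - 1)
nu = ((5 - 1) + (12 - 1) + (11 - 1) + (6 - 1))
nu = 4 + 11 + 10 + 5
nu = 30

30


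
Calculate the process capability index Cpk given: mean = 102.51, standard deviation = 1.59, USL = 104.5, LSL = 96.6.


Cpu = (USL - mean) / (3*sigma) = (104.5 - 102.51) / (3*1.59) = 0.4172
Cpl = (mean - LSL) / (3*sigma) = (102.51 - 96.6) / (3*1.59) = 1.2390
Cpk = min(Cpu, Cpl) = 0.4172

0.4172


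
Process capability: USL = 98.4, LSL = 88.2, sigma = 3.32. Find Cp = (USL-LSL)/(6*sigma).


Cp = (USL - LSL) / (6 * sigma)
= (98.4 - 88.2) / (6 * 3.32)
= 10.2000 / 19.9200
= 0.5120

0.5120


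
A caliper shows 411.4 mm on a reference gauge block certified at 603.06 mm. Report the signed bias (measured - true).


Systematic error = measured - true
= 411.4 - 603.06
= -191.6600

-191.6600


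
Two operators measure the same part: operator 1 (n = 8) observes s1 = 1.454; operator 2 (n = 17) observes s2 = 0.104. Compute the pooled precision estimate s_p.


s_p = sqrt(((n1-1)*s1^2 + (n2-1)*s2^2) / (n1+n2-2))
numerator = (8-1)*1.454^2 + (17-1)*0.104^2 = 14.798812 + 0.173056 = 14.971868
denominator = 8 + 17 - 2 = 23
s_p^2 = 14.971868 / 23 = 0.65095078
s_p = sqrt(0.65095078) = 0.8068

0.8068


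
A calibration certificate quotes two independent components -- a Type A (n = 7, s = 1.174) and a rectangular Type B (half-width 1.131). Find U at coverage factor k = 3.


u_A = s / sqrt(n) = 1.174 / sqrt(7) = 0.44373029
u_B = half_width / sqrt(3) = 1.131 / sqrt(3) = 0.65298315
uc = sqrt(u_A^2 + u_B^2) = sqrt(0.44373029^2 + 0.65298315^2) = 0.7894831
U = k * uc = 3 * 0.7894831
U = 2.3684

2.3684


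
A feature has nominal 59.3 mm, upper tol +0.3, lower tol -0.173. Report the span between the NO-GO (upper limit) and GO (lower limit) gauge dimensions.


GO = nominal - lower_tol (smallest hole = maximum material condition)
GO = 59.3 - 0.173 = 59.127
NO-GO = nominal + upper_tol (largest hole = least material condition)
NO-GO = 59.3 + 0.3 = 59.6
spread = NO-GO - GO = 59.6 - 59.127 = 0.4730

0.4730


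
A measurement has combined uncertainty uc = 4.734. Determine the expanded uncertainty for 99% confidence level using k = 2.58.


U = k * uc
U = 2.58 * 4.734
U = 12.2137

12.2137


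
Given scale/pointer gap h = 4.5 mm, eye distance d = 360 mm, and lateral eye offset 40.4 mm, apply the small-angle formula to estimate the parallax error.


error = h * offset / d
= 4.5 * 40.4 / 360
= 0.5050

0.5050


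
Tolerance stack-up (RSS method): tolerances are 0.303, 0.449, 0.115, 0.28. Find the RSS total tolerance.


RSS = sqrt(0.303^2 + 0.449^2 + 0.115^2 + 0.28^2)
= sqrt(0.385035)
= 0.6205

0.6205


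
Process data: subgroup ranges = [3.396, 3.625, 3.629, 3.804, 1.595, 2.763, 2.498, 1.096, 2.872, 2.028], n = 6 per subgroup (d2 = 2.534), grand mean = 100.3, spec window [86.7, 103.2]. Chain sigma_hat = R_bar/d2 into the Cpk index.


R_bar = (3.396 + 3.625 + 3.629 + 3.804 + 1.595 + 2.763 + 2.498 + 1.096 + 2.872 + 2.028) / 10 = 2.7306
sigma = R_bar / d2 = 2.7306 / 2.534 = 1.0775848
Cp = (USL - LSL)/(6*sigma) = (103.2 - 86.7)/(6*1.0775848) = 2.5520
Cpu = (103.2 - 100.3)/(3*1.0775848) = 0.8971
Cpl = (100.3 - 86.7)/(3*1.0775848) = 4.2069
Cpk = min(Cpu, Cpl) = 0.8971

0.8971


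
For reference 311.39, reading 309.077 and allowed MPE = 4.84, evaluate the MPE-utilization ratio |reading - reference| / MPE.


e = indication - reference = 309.077 - 311.39 = -2.3130
|e| = 2.3130
ratio = |e| / MPE = 2.3130 / 4.84
ratio = 0.4779

0.4779


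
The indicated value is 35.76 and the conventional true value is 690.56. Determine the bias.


Systematic error = measured - true
= 35.76 - 690.56
= -654.8000

-654.8000


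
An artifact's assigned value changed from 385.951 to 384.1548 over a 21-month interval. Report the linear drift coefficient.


rate = (v2 - v1) / months
= (384.1548 - 385.951) / 21
= -1.7962 / 21
= -0.0855

-0.0855


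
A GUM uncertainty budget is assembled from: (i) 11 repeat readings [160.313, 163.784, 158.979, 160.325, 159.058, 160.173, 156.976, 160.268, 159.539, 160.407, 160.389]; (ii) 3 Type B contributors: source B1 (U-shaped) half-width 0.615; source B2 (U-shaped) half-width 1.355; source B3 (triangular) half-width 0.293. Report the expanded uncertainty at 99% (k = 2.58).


mean = (160.313 + 163.784 + 158.979 + 160.325 + 159.058 + 160.173 + 156.976 + 160.268 + 159.539 + 160.407 + 160.389) / 11 = 160.0191818
s = sqrt(sum((x - mean)^2)/(n-1)) = 1.6193773
u_A = s / sqrt(n) = 1.6193773 / sqrt(11) = 0.48826063
u_B1 = 0.615 / sqrt(2) = 0.43487067
u_B2 = 1.355 / sqrt(2) = 0.95812969
u_B3 = 0.293 / sqrt(6) = 0.11961675
uc = sqrt(0.48826063^2 + 0.43487067^2 + 0.95812969^2 + 0.11961675^2) = 1.1661182
U = k * uc = 2.58 * 1.1661182
U = 3.0086

3.0086


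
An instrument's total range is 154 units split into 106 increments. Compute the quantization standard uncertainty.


resolution = range / divisions
resolution = 154 / 106 = 1.4528302
u_res = resolution / (2*sqrt(3))
u_res = 1.4528302 / 3.4641016
u_res = 0.4194

0.4194


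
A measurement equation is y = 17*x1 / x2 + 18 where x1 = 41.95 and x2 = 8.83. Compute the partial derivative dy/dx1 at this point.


y = 17*x1 / x2 + 18
dy/dx1 = 17/x2
Evaluate at x2 = 8.83: c1 = 17 / 8.83
c1 = 1.9253

1.9253


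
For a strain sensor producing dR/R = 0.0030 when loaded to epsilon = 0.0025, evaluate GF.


GF = (dR/R) / epsilon
= 0.0030 / 0.0025
= 1.2000

1.2000


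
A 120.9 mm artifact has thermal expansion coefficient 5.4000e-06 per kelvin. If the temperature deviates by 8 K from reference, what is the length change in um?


dL = L * alpha * dT
= 120.9 * 5.4000e-06 * 8
= 0.0052229 mm
dL_um = 0.0052229 * 1000 = 5.2229 um

5.2229


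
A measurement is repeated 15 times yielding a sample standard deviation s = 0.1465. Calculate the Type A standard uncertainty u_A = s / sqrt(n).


u_A = s / sqrt(n)
u_A = 0.1465 / sqrt(15)
u_A = 0.1465 / 3.8729833
u_A = 0.0378

0.0378


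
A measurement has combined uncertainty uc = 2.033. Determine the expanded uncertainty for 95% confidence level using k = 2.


U = k * uc
U = 2 * 2.033
U = 4.0660

4.0660


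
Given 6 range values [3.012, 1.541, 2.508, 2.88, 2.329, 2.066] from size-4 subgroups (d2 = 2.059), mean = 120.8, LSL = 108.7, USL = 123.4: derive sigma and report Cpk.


R_bar = (3.012 + 1.541 + 2.508 + 2.88 + 2.329 + 2.066) / 6 = 2.3893333
sigma = R_bar / d2 = 2.3893333 / 2.059 = 1.1604339
Cp = (USL - LSL)/(6*sigma) = (123.4 - 108.7)/(6*1.1604339) = 2.1113
Cpu = (123.4 - 120.8)/(3*1.1604339) = 0.7468
Cpl = (120.8 - 108.7)/(3*1.1604339) = 3.4757
Cpk = min(Cpu, Cpl) = 0.7468

0.7468


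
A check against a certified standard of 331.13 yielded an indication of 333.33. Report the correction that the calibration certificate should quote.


Correction = standard - reading
= 331.13 - 333.33
= -2.2000

-2.2000


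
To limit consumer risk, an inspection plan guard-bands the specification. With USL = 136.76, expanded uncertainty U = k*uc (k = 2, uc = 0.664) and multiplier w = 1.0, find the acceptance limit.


U = k * uc = 2 * 0.664 = 1.328
guard band g = w * U = 1.0 * 1.328 = 1.328
AL = USL - g = 136.76 - 1.328
AL = 135.4320

135.4320


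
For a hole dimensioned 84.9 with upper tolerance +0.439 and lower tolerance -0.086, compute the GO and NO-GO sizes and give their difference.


GO = nominal - lower_tol (smallest hole = maximum material condition)
GO = 84.9 - 0.086 = 84.814
NO-GO = nominal + upper_tol (largest hole = least material condition)
NO-GO = 84.9 + 0.439 = 85.339
spread = NO-GO - GO = 85.339 - 84.814 = 0.5250

0.5250


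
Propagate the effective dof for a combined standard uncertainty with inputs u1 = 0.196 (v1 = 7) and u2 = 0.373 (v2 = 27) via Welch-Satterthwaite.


uc = sqrt(u1^2 + u2^2) = sqrt(0.196^2 + 0.373^2) = 0.42136089
v_eff = uc^4 / (u1^4/v1 + u2^4/v2)
= 0.42136089^4 / (0.196^4/7 + 0.373^4/27)
= 0.031522227 / 0.00092774844
v_eff = 33.9771

33.9771


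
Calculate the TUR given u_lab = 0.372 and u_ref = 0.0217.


TUR = u_lab / u_ref
= 0.372 / 0.0217
= 17.1429

17.1429


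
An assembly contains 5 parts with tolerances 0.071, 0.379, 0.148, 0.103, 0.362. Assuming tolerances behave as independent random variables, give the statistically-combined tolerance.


RSS = sqrt(0.071^2 + 0.379^2 + 0.148^2 + 0.103^2 + 0.362^2)
= sqrt(0.312239)
= 0.5588

0.5588


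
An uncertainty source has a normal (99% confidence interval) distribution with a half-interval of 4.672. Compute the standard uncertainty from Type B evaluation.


u_B = half_width / 2.576
u_B = 4.672 / 2.576
u_B = 1.8137

1.8137


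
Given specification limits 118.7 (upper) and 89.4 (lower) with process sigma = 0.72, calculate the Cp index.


Cp = (USL - LSL) / (6 * sigma)
= (118.7 - 89.4) / (6 * 0.72)
= 29.3000 / 4.3200
= 6.7824

6.7824
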